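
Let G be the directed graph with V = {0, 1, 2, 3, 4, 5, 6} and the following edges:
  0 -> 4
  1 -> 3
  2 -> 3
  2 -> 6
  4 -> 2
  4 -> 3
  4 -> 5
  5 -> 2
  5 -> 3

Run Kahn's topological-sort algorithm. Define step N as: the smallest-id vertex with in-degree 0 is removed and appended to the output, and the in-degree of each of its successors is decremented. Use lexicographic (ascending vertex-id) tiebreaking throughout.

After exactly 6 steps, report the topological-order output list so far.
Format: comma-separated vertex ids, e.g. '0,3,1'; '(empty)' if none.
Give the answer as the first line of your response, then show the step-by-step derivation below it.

0,1,4,5,2,3

step 1: output 0; order=[0]; indeg=(0,0,2,4,0,1,1)
step 2: output 1; order=[0,1]; indeg=(0,0,2,3,0,1,1)
step 3: output 4; order=[0,1,4]; indeg=(0,0,1,2,0,0,1)
step 4: output 5; order=[0,1,4,5]; indeg=(0,0,0,1,0,0,1)
step 5: output 2; order=[0,1,4,5,2]; indeg=(0,0,0,0,0,0,0)
step 6: output 3; order=[0,1,4,5,2,3]; indeg=(0,0,0,0,0,0,0)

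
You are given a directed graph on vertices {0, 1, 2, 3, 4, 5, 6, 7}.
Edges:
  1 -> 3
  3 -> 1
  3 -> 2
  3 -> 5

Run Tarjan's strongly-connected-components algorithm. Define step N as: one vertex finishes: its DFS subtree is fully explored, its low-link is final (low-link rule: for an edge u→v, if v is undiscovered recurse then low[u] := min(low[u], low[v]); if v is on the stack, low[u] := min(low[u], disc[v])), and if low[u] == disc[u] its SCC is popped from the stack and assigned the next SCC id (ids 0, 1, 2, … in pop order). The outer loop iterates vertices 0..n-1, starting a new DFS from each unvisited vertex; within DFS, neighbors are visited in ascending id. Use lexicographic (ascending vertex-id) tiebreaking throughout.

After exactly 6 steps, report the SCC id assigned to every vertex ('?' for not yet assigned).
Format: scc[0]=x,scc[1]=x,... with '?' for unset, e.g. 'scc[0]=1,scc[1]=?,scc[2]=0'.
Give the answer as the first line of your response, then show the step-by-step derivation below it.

scc[0]=0,scc[1]=3,scc[2]=1,scc[3]=3,scc[4]=4,scc[5]=2,scc[6]=?,scc[7]=?

step 1: low=(low[0]=0,low[1]=?,low[2]=?,low[3]=?,low[4]=?,low[5]=?,low[6]=?,low[7]=?); scc=(scc[0]=0,scc[1]=?,scc[2]=?,scc[3]=?,scc[4]=?,scc[5]=?,scc[6]=?,scc[7]=?)
step 2: low=(low[0]=0,low[1]=1,low[2]=3,low[3]=1,low[4]=?,low[5]=?,low[6]=?,low[7]=?); scc=(scc[0]=0,scc[1]=?,scc[2]=1,scc[3]=?,scc[4]=?,scc[5]=?,scc[6]=?,scc[7]=?)
step 3: low=(low[0]=0,low[1]=1,low[2]=3,low[3]=1,low[4]=?,low[5]=4,low[6]=?,low[7]=?); scc=(scc[0]=0,scc[1]=?,scc[2]=1,scc[3]=?,scc[4]=?,scc[5]=2,scc[6]=?,scc[7]=?)
step 4: low=(low[0]=0,low[1]=1,low[2]=3,low[3]=1,low[4]=?,low[5]=4,low[6]=?,low[7]=?); scc=(scc[0]=0,scc[1]=?,scc[2]=1,scc[3]=?,scc[4]=?,scc[5]=2,scc[6]=?,scc[7]=?)
step 5: low=(low[0]=0,low[1]=1,low[2]=3,low[3]=1,low[4]=?,low[5]=4,low[6]=?,low[7]=?); scc=(scc[0]=0,scc[1]=3,scc[2]=1,scc[3]=3,scc[4]=?,scc[5]=2,scc[6]=?,scc[7]=?)
step 6: low=(low[0]=0,low[1]=1,low[2]=3,low[3]=1,low[4]=5,low[5]=4,low[6]=?,low[7]=?); scc=(scc[0]=0,scc[1]=3,scc[2]=1,scc[3]=3,scc[4]=4,scc[5]=2,scc[6]=?,scc[7]=?)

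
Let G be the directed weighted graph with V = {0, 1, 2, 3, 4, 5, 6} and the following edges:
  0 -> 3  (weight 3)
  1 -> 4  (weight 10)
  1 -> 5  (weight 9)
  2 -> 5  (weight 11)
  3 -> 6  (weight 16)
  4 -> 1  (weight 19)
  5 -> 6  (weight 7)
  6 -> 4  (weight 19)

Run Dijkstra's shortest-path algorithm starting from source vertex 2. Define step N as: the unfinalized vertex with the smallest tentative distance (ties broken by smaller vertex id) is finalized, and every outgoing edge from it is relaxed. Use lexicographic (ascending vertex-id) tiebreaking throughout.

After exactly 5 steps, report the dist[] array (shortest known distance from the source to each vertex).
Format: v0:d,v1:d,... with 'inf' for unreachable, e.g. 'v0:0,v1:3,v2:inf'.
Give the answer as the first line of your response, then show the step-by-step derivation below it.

v0:inf,v1:56,v2:0,v3:inf,v4:37,v5:11,v6:18

step 1: dist = v0:inf,v1:inf,v2:0,v3:inf,v4:inf,v5:11,v6:inf
step 2: dist = v0:inf,v1:inf,v2:0,v3:inf,v4:inf,v5:11,v6:18
step 3: dist = v0:inf,v1:inf,v2:0,v3:inf,v4:37,v5:11,v6:18
step 4: dist = v0:inf,v1:56,v2:0,v3:inf,v4:37,v5:11,v6:18
step 5: dist = v0:inf,v1:56,v2:0,v3:inf,v4:37,v5:11,v6:18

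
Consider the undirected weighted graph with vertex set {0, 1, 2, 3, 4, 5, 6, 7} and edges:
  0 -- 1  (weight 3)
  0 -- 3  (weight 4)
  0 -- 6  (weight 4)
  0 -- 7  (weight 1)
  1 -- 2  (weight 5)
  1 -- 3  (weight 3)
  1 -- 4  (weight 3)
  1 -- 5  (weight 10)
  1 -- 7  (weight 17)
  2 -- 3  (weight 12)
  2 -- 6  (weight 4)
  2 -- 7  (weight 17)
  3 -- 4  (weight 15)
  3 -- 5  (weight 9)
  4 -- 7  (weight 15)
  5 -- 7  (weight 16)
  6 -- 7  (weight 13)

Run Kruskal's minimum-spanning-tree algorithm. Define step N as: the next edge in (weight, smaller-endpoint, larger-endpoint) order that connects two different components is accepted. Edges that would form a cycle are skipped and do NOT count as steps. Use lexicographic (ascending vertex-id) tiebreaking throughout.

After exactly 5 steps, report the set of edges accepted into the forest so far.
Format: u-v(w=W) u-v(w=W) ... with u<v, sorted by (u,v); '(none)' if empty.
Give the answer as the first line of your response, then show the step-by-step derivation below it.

0-1(w=3) 0-6(w=4) 0-7(w=1) 1-3(w=3) 1-4(w=3)

step 1: add edge 0-7 (w=1); MST = {0-7(w=1)}
step 2: add edge 0-1 (w=3); MST = {0-1(w=3) 0-7(w=1)}
step 3: add edge 1-3 (w=3); MST = {0-1(w=3) 0-7(w=1) 1-3(w=3)}
step 4: add edge 1-4 (w=3); MST = {0-1(w=3) 0-7(w=1) 1-3(w=3) 1-4(w=3)}
step 5: add edge 0-6 (w=4); MST = {0-1(w=3) 0-6(w=4) 0-7(w=1) 1-3(w=3) 1-4(w=3)}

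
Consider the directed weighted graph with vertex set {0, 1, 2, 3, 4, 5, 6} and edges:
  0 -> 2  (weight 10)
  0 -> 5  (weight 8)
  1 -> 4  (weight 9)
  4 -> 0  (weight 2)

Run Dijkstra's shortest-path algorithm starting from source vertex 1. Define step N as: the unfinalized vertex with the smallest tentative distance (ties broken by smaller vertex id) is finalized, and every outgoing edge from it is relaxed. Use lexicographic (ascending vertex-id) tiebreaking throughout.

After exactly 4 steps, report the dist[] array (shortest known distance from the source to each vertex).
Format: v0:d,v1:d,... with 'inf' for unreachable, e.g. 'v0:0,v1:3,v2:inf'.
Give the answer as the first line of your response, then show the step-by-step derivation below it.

v0:11,v1:0,v2:21,v3:inf,v4:9,v5:19,v6:inf

step 1: dist = v0:inf,v1:0,v2:inf,v3:inf,v4:9,v5:inf,v6:inf
step 2: dist = v0:11,v1:0,v2:inf,v3:inf,v4:9,v5:inf,v6:inf
step 3: dist = v0:11,v1:0,v2:21,v3:inf,v4:9,v5:19,v6:inf
step 4: dist = v0:11,v1:0,v2:21,v3:inf,v4:9,v5:19,v6:inf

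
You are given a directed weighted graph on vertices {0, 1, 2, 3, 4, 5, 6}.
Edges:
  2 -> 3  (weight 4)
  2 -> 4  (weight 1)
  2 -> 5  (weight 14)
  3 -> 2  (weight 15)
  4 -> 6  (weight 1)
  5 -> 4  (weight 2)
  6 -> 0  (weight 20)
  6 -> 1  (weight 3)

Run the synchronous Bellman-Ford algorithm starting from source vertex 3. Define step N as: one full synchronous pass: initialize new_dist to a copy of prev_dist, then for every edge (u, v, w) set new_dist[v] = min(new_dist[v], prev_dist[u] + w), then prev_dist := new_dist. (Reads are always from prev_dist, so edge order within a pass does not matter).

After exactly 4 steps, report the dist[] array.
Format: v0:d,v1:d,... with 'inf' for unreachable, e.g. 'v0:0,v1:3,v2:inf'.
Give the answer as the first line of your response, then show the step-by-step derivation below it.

v0:37,v1:20,v2:15,v3:0,v4:16,v5:29,v6:17

step 1: dist = v0:inf,v1:inf,v2:15,v3:0,v4:inf,v5:inf,v6:inf
step 2: dist = v0:inf,v1:inf,v2:15,v3:0,v4:16,v5:29,v6:inf
step 3: dist = v0:inf,v1:inf,v2:15,v3:0,v4:16,v5:29,v6:17
step 4: dist = v0:37,v1:20,v2:15,v3:0,v4:16,v5:29,v6:17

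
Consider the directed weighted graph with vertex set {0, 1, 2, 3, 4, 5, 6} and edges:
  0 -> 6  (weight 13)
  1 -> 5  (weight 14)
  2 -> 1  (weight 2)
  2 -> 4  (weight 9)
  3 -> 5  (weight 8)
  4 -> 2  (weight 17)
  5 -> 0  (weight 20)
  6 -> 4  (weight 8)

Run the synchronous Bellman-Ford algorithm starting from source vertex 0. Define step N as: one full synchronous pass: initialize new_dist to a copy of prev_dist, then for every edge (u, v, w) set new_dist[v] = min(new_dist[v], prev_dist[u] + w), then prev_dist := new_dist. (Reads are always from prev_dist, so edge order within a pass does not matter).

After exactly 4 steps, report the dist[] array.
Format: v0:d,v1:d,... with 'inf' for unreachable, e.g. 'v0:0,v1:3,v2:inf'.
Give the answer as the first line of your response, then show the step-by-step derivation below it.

v0:0,v1:40,v2:38,v3:inf,v4:21,v5:inf,v6:13

step 1: dist = v0:0,v1:inf,v2:inf,v3:inf,v4:inf,v5:inf,v6:13
step 2: dist = v0:0,v1:inf,v2:inf,v3:inf,v4:21,v5:inf,v6:13
step 3: dist = v0:0,v1:inf,v2:38,v3:inf,v4:21,v5:inf,v6:13
step 4: dist = v0:0,v1:40,v2:38,v3:inf,v4:21,v5:inf,v6:13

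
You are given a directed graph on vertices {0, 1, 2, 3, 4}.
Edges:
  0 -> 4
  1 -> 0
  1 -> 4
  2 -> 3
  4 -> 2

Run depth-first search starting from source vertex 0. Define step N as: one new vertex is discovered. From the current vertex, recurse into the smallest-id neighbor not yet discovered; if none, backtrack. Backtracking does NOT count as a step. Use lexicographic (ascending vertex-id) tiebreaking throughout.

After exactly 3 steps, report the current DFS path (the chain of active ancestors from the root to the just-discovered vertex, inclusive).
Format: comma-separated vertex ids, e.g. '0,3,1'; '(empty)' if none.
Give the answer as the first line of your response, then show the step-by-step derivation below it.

0,4,2

step 1: discover 0; path=0; order=0
step 2: discover 4; path=0>4; order=0,4
step 3: discover 2; path=0>4>2; order=0,4,2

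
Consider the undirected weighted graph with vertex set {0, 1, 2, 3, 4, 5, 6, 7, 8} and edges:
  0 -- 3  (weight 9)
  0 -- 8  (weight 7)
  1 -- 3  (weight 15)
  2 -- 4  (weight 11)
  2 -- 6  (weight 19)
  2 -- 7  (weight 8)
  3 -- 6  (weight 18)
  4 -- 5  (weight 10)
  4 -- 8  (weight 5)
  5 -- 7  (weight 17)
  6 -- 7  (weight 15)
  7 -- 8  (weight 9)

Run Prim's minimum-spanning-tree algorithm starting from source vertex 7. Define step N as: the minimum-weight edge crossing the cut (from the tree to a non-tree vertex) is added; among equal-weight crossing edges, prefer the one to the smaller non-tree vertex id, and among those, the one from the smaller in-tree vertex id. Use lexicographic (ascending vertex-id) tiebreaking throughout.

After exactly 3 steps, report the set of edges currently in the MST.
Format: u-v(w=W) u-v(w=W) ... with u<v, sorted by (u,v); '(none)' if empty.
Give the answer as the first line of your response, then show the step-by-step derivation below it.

2-7(w=8) 4-8(w=5) 7-8(w=9)

step 1: add edge 2-7 (w=8); MST = {2-7(w=8)}
step 2: add edge 7-8 (w=9); MST = {2-7(w=8) 7-8(w=9)}
step 3: add edge 4-8 (w=5); MST = {2-7(w=8) 4-8(w=5) 7-8(w=9)}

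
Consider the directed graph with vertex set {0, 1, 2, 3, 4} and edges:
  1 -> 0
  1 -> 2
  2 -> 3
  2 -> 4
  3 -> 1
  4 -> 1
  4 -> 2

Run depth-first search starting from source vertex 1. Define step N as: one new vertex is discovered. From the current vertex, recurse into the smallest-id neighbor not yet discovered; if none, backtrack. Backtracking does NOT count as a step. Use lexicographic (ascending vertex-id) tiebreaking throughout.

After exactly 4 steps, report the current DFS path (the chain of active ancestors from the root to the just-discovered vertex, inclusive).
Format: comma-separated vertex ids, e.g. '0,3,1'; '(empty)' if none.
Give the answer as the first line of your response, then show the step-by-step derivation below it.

1,2,3

step 1: discover 1; path=1; order=1
step 2: discover 0; path=1>0; order=1,0
step 3: discover 2; path=1>2; order=1,0,2
step 4: discover 3; path=1>2>3; order=1,0,2,3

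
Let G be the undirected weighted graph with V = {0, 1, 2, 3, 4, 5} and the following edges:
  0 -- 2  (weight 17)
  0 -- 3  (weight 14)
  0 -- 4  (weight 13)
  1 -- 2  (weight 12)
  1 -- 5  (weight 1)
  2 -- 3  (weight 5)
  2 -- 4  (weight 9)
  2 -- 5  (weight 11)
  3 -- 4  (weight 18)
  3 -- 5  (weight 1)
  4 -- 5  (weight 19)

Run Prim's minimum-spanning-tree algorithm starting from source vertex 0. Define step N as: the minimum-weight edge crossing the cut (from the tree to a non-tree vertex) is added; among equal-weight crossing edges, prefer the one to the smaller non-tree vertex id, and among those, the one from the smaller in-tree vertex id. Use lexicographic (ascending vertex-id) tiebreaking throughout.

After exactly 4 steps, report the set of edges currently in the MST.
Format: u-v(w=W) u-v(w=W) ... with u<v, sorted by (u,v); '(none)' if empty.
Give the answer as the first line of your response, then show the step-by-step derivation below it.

0-4(w=13) 2-3(w=5) 2-4(w=9) 3-5(w=1)

step 1: add edge 0-4 (w=13); MST = {0-4(w=13)}
step 2: add edge 2-4 (w=9); MST = {0-4(w=13) 2-4(w=9)}
step 3: add edge 2-3 (w=5); MST = {0-4(w=13) 2-3(w=5) 2-4(w=9)}
step 4: add edge 3-5 (w=1); MST = {0-4(w=13) 2-3(w=5) 2-4(w=9) 3-5(w=1)}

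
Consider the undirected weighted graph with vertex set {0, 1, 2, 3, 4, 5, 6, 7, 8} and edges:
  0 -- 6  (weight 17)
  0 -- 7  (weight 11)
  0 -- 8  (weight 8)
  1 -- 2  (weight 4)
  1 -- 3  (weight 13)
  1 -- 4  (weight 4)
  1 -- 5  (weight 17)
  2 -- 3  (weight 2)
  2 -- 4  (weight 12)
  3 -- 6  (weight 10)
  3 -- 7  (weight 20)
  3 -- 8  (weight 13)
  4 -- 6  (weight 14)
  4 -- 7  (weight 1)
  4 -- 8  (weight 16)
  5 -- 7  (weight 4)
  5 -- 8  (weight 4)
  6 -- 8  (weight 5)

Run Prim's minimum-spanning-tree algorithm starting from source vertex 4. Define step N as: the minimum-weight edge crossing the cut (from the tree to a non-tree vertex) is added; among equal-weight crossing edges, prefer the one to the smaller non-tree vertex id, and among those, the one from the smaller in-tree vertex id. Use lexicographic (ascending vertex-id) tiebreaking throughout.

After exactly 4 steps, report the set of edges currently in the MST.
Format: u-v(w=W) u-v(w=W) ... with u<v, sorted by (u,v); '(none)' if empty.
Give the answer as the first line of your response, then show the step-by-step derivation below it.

1-2(w=4) 1-4(w=4) 2-3(w=2) 4-7(w=1)

step 1: add edge 4-7 (w=1); MST = {4-7(w=1)}
step 2: add edge 1-4 (w=4); MST = {1-4(w=4) 4-7(w=1)}
step 3: add edge 1-2 (w=4); MST = {1-2(w=4) 1-4(w=4) 4-7(w=1)}
step 4: add edge 2-3 (w=2); MST = {1-2(w=4) 1-4(w=4) 2-3(w=2) 4-7(w=1)}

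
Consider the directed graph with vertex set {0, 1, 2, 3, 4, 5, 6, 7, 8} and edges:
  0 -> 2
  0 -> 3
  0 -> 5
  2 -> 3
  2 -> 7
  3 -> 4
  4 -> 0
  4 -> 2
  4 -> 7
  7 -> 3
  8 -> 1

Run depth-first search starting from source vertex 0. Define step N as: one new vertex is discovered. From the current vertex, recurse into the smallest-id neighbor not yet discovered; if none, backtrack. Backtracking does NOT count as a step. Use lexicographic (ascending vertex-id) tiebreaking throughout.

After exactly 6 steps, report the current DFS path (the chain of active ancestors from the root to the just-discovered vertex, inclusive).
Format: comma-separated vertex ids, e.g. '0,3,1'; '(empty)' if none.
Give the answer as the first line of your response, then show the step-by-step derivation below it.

0,5

step 1: discover 0; path=0; order=0
step 2: discover 2; path=0>2; order=0,2
step 3: discover 3; path=0>2>3; order=0,2,3
step 4: discover 4; path=0>2>3>4; order=0,2,3,4
step 5: discover 7; path=0>2>3>4>7; order=0,2,3,4,7
step 6: discover 5; path=0>5; order=0,2,3,4,7,5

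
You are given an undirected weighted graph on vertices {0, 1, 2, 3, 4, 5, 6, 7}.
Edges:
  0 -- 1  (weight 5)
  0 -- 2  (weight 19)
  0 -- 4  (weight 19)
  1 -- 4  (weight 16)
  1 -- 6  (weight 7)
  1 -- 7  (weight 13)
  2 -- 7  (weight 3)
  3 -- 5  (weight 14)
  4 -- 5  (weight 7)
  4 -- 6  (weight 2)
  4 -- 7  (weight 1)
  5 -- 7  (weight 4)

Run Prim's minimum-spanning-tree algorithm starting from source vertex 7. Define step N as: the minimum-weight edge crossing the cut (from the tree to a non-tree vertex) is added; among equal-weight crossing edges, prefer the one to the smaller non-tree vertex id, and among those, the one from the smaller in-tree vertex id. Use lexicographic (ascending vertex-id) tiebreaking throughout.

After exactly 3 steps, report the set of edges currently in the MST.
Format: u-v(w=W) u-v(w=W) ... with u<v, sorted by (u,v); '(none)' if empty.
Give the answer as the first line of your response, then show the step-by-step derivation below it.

2-7(w=3) 4-6(w=2) 4-7(w=1)

step 1: add edge 4-7 (w=1); MST = {4-7(w=1)}
step 2: add edge 4-6 (w=2); MST = {4-6(w=2) 4-7(w=1)}
step 3: add edge 2-7 (w=3); MST = {2-7(w=3) 4-6(w=2) 4-7(w=1)}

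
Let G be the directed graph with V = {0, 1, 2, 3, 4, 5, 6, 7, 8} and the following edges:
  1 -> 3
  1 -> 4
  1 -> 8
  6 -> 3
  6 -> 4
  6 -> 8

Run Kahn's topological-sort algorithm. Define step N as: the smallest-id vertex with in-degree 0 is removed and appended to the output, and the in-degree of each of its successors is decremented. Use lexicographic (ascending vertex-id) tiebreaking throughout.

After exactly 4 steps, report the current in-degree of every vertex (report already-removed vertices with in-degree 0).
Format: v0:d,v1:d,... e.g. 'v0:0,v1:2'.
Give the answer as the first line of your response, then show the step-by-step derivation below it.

v0:0,v1:0,v2:0,v3:1,v4:1,v5:0,v6:0,v7:0,v8:1

step 1: output 0; order=[0]; indeg=(0,0,0,2,2,0,0,0,2)
step 2: output 1; order=[0,1]; indeg=(0,0,0,1,1,0,0,0,1)
step 3: output 2; order=[0,1,2]; indeg=(0,0,0,1,1,0,0,0,1)
step 4: output 5; order=[0,1,2,5]; indeg=(0,0,0,1,1,0,0,0,1)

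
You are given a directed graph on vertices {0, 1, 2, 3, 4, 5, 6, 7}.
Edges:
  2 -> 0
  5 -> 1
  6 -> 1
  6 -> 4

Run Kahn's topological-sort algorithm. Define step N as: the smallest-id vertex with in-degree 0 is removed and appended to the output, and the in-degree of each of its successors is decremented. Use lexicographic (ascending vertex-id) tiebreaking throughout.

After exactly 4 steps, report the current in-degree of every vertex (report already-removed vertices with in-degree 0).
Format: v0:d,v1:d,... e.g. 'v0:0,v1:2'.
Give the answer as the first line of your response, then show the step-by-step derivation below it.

v0:0,v1:1,v2:0,v3:0,v4:1,v5:0,v6:0,v7:0

step 1: output 2; order=[2]; indeg=(0,2,0,0,1,0,0,0)
step 2: output 0; order=[2,0]; indeg=(0,2,0,0,1,0,0,0)
step 3: output 3; order=[2,0,3]; indeg=(0,2,0,0,1,0,0,0)
step 4: output 5; order=[2,0,3,5]; indeg=(0,1,0,0,1,0,0,0)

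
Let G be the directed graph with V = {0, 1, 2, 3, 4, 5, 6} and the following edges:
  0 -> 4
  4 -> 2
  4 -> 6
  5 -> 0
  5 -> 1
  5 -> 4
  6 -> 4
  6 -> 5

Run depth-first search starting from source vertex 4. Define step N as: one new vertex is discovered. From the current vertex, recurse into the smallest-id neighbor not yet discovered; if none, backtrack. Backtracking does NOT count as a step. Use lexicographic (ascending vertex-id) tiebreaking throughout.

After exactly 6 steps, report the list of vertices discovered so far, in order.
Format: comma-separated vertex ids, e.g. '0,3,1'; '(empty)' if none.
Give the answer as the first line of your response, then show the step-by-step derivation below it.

4,2,6,5,0,1

step 1: discover 4; path=4; order=4
step 2: discover 2; path=4>2; order=4,2
step 3: discover 6; path=4>6; order=4,2,6
step 4: discover 5; path=4>6>5; order=4,2,6,5
step 5: discover 0; path=4>6>5>0; order=4,2,6,5,0
step 6: discover 1; path=4>6>5>1; order=4,2,6,5,0,1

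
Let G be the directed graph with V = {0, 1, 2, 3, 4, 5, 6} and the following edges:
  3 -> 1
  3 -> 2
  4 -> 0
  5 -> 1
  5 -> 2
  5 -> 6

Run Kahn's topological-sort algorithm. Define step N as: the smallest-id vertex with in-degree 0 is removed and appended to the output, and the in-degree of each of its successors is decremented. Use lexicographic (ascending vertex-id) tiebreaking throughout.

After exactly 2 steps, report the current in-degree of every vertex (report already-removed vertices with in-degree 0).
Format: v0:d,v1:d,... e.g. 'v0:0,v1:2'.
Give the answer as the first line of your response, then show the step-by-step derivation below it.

v0:0,v1:1,v2:1,v3:0,v4:0,v5:0,v6:1

step 1: output 3; order=[3]; indeg=(1,1,1,0,0,0,1)
step 2: output 4; order=[3,4]; indeg=(0,1,1,0,0,0,1)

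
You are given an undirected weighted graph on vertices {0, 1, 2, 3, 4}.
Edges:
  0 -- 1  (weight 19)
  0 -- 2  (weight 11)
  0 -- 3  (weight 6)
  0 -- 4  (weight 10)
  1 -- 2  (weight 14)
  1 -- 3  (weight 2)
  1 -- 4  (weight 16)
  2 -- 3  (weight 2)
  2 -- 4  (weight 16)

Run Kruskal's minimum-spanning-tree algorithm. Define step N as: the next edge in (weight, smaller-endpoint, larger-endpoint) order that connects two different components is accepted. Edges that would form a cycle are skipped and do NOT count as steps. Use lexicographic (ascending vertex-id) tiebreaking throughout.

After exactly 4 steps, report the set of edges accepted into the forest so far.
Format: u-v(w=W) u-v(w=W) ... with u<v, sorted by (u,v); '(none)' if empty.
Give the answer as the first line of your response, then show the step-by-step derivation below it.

0-3(w=6) 0-4(w=10) 1-3(w=2) 2-3(w=2)

step 1: add edge 1-3 (w=2); MST = {1-3(w=2)}
step 2: add edge 2-3 (w=2); MST = {1-3(w=2) 2-3(w=2)}
step 3: add edge 0-3 (w=6); MST = {0-3(w=6) 1-3(w=2) 2-3(w=2)}
step 4: add edge 0-4 (w=10); MST = {0-3(w=6) 0-4(w=10) 1-3(w=2) 2-3(w=2)}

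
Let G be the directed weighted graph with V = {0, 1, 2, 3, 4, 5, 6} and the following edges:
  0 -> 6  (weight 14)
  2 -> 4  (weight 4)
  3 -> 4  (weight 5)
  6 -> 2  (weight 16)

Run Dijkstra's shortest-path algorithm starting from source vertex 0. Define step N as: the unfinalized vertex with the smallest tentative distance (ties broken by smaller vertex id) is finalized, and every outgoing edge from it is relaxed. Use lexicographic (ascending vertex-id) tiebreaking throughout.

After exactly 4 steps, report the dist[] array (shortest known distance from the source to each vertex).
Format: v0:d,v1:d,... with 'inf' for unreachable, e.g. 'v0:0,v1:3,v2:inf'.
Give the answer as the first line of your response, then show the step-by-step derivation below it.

v0:0,v1:inf,v2:30,v3:inf,v4:34,v5:inf,v6:14

step 1: dist = v0:0,v1:inf,v2:inf,v3:inf,v4:inf,v5:inf,v6:14
step 2: dist = v0:0,v1:inf,v2:30,v3:inf,v4:inf,v5:inf,v6:14
step 3: dist = v0:0,v1:inf,v2:30,v3:inf,v4:34,v5:inf,v6:14
step 4: dist = v0:0,v1:inf,v2:30,v3:inf,v4:34,v5:inf,v6:14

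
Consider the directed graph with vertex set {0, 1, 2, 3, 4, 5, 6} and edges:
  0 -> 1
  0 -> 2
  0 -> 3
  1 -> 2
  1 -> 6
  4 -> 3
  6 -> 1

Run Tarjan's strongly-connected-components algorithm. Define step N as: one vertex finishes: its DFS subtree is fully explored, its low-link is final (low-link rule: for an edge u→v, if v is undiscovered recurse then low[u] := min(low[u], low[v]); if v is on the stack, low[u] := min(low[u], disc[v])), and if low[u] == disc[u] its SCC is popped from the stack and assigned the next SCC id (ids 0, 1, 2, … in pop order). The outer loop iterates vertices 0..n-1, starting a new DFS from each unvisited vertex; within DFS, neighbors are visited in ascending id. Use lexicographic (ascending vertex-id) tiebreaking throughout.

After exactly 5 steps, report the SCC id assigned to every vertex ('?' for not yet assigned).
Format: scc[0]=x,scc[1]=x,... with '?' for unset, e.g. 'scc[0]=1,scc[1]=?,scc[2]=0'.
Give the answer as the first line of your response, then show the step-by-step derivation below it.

scc[0]=3,scc[1]=1,scc[2]=0,scc[3]=2,scc[4]=?,scc[5]=?,scc[6]=1

step 1: low=(low[0]=0,low[1]=1,low[2]=2,low[3]=?,low[4]=?,low[5]=?,low[6]=?); scc=(scc[0]=?,scc[1]=?,scc[2]=0,scc[3]=?,scc[4]=?,scc[5]=?,scc[6]=?)
step 2: low=(low[0]=0,low[1]=1,low[2]=2,low[3]=?,low[4]=?,low[5]=?,low[6]=1); scc=(scc[0]=?,scc[1]=?,scc[2]=0,scc[3]=?,scc[4]=?,scc[5]=?,scc[6]=?)
step 3: low=(low[0]=0,low[1]=1,low[2]=2,low[3]=?,low[4]=?,low[5]=?,low[6]=1); scc=(scc[0]=?,scc[1]=1,scc[2]=0,scc[3]=?,scc[4]=?,scc[5]=?,scc[6]=1)
step 4: low=(low[0]=0,low[1]=1,low[2]=2,low[3]=4,low[4]=?,low[5]=?,low[6]=1); scc=(scc[0]=?,scc[1]=1,scc[2]=0,scc[3]=2,scc[4]=?,scc[5]=?,scc[6]=1)
step 5: low=(low[0]=0,low[1]=1,low[2]=2,low[3]=4,low[4]=?,low[5]=?,low[6]=1); scc=(scc[0]=3,scc[1]=1,scc[2]=0,scc[3]=2,scc[4]=?,scc[5]=?,scc[6]=1)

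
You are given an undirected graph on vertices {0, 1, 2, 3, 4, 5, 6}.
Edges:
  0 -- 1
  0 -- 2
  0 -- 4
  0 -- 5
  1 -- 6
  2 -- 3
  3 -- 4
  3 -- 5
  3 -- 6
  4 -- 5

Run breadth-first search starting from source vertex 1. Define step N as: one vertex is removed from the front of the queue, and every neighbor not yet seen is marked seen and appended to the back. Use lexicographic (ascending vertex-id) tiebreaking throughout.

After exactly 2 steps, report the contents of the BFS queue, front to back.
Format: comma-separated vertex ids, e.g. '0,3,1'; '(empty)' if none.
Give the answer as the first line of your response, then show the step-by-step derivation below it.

6,2,4,5

step 1: dequeue 1; queue=[0,6]; order=1
step 2: dequeue 0; queue=[6,2,4,5]; order=1,0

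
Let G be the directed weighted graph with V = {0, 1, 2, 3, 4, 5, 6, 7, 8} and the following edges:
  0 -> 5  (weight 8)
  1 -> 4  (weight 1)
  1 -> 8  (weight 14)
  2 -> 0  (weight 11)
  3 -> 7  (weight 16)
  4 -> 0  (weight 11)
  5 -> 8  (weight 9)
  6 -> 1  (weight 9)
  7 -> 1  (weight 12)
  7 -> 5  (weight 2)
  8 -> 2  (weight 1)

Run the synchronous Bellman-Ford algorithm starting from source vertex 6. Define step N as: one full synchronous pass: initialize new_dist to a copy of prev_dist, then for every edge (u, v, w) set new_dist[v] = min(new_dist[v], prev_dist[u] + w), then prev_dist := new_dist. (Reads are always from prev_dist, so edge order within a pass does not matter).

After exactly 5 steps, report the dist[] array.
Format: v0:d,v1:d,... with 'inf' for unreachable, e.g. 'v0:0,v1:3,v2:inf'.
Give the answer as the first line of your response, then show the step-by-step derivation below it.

v0:21,v1:9,v2:24,v3:inf,v4:10,v5:29,v6:0,v7:inf,v8:23

step 1: dist = v0:inf,v1:9,v2:inf,v3:inf,v4:inf,v5:inf,v6:0,v7:inf,v8:inf
step 2: dist = v0:inf,v1:9,v2:inf,v3:inf,v4:10,v5:inf,v6:0,v7:inf,v8:23
step 3: dist = v0:21,v1:9,v2:24,v3:inf,v4:10,v5:inf,v6:0,v7:inf,v8:23
step 4: dist = v0:21,v1:9,v2:24,v3:inf,v4:10,v5:29,v6:0,v7:inf,v8:23
step 5: dist = v0:21,v1:9,v2:24,v3:inf,v4:10,v5:29,v6:0,v7:inf,v8:23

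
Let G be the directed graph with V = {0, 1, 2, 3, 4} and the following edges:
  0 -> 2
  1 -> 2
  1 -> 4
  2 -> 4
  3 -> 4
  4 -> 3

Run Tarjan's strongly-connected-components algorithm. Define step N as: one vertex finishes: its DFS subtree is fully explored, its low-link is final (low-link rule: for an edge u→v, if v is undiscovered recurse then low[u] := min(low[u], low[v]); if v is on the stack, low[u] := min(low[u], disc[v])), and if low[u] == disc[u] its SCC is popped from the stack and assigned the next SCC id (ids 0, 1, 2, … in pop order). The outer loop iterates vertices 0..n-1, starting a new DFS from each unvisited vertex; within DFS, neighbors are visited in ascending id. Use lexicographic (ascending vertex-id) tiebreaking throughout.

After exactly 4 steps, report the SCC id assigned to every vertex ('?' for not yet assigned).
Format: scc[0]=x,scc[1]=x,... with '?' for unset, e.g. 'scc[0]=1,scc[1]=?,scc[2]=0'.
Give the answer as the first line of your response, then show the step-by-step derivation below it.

scc[0]=2,scc[1]=?,scc[2]=1,scc[3]=0,scc[4]=0

step 1: low=(low[0]=0,low[1]=?,low[2]=1,low[3]=2,low[4]=2); scc=(scc[0]=?,scc[1]=?,scc[2]=?,scc[3]=?,scc[4]=?)
step 2: low=(low[0]=0,low[1]=?,low[2]=1,low[3]=2,low[4]=2); scc=(scc[0]=?,scc[1]=?,scc[2]=?,scc[3]=0,scc[4]=0)
step 3: low=(low[0]=0,low[1]=?,low[2]=1,low[3]=2,low[4]=2); scc=(scc[0]=?,scc[1]=?,scc[2]=1,scc[3]=0,scc[4]=0)
step 4: low=(low[0]=0,low[1]=?,low[2]=1,low[3]=2,low[4]=2); scc=(scc[0]=2,scc[1]=?,scc[2]=1,scc[3]=0,scc[4]=0)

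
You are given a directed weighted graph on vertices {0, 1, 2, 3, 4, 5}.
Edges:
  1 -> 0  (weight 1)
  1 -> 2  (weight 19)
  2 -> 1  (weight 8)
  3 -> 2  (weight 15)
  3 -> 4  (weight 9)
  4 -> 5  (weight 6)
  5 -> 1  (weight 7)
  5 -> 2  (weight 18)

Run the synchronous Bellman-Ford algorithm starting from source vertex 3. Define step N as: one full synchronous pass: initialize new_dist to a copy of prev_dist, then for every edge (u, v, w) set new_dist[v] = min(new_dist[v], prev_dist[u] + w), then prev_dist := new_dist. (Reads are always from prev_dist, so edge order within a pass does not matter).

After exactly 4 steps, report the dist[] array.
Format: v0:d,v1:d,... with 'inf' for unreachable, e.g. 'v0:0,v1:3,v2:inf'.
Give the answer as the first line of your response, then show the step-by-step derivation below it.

v0:23,v1:22,v2:15,v3:0,v4:9,v5:15

step 1: dist = v0:inf,v1:inf,v2:15,v3:0,v4:9,v5:inf
step 2: dist = v0:inf,v1:23,v2:15,v3:0,v4:9,v5:15
step 3: dist = v0:24,v1:22,v2:15,v3:0,v4:9,v5:15
step 4: dist = v0:23,v1:22,v2:15,v3:0,v4:9,v5:15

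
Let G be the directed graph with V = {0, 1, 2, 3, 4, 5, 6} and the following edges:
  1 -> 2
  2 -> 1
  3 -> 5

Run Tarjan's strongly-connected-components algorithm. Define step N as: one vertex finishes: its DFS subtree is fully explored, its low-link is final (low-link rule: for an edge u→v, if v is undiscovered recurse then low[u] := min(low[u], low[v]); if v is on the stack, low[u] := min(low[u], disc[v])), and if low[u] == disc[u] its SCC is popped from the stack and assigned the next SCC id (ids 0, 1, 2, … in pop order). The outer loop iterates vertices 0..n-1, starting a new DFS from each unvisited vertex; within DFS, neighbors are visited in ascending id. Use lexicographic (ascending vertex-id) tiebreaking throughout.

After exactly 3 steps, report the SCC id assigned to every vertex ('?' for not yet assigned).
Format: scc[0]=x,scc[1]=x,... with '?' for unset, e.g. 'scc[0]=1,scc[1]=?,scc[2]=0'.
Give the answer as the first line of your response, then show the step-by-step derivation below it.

scc[0]=0,scc[1]=1,scc[2]=1,scc[3]=?,scc[4]=?,scc[5]=?,scc[6]=?

step 1: low=(low[0]=0,low[1]=?,low[2]=?,low[3]=?,low[4]=?,low[5]=?,low[6]=?); scc=(scc[0]=0,scc[1]=?,scc[2]=?,scc[3]=?,scc[4]=?,scc[5]=?,scc[6]=?)
step 2: low=(low[0]=0,low[1]=1,low[2]=1,low[3]=?,low[4]=?,low[5]=?,low[6]=?); scc=(scc[0]=0,scc[1]=?,scc[2]=?,scc[3]=?,scc[4]=?,scc[5]=?,scc[6]=?)
step 3: low=(low[0]=0,low[1]=1,low[2]=1,low[3]=?,low[4]=?,low[5]=?,low[6]=?); scc=(scc[0]=0,scc[1]=1,scc[2]=1,scc[3]=?,scc[4]=?,scc[5]=?,scc[6]=?)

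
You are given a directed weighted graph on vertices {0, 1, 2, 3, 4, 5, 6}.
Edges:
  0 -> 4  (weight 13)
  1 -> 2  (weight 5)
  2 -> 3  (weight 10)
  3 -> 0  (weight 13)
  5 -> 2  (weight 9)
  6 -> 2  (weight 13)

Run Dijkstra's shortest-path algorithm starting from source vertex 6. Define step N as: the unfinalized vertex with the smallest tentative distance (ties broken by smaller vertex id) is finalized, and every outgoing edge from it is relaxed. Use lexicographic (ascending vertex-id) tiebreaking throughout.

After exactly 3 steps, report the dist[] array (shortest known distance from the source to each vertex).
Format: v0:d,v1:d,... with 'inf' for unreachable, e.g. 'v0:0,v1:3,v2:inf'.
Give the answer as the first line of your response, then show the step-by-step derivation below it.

v0:36,v1:inf,v2:13,v3:23,v4:inf,v5:inf,v6:0

step 1: dist = v0:inf,v1:inf,v2:13,v3:inf,v4:inf,v5:inf,v6:0
step 2: dist = v0:inf,v1:inf,v2:13,v3:23,v4:inf,v5:inf,v6:0
step 3: dist = v0:36,v1:inf,v2:13,v3:23,v4:inf,v5:inf,v6:0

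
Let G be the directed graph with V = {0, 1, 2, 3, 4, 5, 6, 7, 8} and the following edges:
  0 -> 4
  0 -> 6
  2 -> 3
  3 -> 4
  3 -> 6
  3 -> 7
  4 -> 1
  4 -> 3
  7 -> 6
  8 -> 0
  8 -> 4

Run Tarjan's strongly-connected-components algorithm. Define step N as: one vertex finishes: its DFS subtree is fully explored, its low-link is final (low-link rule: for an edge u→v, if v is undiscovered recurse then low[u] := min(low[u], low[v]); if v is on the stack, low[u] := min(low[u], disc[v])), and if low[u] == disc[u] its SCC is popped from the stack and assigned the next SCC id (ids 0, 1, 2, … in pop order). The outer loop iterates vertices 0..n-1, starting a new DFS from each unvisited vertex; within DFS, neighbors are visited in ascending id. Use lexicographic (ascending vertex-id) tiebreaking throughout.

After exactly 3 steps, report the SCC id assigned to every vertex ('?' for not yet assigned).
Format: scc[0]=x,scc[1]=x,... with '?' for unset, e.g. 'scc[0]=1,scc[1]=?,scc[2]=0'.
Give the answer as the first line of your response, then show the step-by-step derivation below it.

scc[0]=?,scc[1]=0,scc[2]=?,scc[3]=?,scc[4]=?,scc[5]=?,scc[6]=1,scc[7]=2,scc[8]=?

step 1: low=(low[0]=0,low[1]=2,low[2]=?,low[3]=?,low[4]=1,low[5]=?,low[6]=?,low[7]=?,low[8]=?); scc=(scc[0]=?,scc[1]=0,scc[2]=?,scc[3]=?,scc[4]=?,scc[5]=?,scc[6]=?,scc[7]=?,scc[8]=?)
step 2: low=(low[0]=0,low[1]=2,low[2]=?,low[3]=1,low[4]=1,low[5]=?,low[6]=4,low[7]=?,low[8]=?); scc=(scc[0]=?,scc[1]=0,scc[2]=?,scc[3]=?,scc[4]=?,scc[5]=?,scc[6]=1,scc[7]=?,scc[8]=?)
step 3: low=(low[0]=0,low[1]=2,low[2]=?,low[3]=1,low[4]=1,low[5]=?,low[6]=4,low[7]=5,low[8]=?); scc=(scc[0]=?,scc[1]=0,scc[2]=?,scc[3]=?,scc[4]=?,scc[5]=?,scc[6]=1,scc[7]=2,scc[8]=?)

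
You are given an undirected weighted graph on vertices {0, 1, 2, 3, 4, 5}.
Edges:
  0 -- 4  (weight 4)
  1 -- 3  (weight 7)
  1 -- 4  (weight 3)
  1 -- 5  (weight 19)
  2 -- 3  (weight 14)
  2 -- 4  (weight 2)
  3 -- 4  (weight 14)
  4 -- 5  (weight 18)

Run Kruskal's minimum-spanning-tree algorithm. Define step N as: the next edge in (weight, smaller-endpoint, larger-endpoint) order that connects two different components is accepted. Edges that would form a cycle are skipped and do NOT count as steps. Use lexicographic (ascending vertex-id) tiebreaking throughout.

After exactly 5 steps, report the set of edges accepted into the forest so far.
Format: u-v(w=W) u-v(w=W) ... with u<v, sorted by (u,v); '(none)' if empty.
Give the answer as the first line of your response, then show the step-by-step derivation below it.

0-4(w=4) 1-3(w=7) 1-4(w=3) 2-4(w=2) 4-5(w=18)

step 1: add edge 2-4 (w=2); MST = {2-4(w=2)}
step 2: add edge 1-4 (w=3); MST = {1-4(w=3) 2-4(w=2)}
step 3: add edge 0-4 (w=4); MST = {0-4(w=4) 1-4(w=3) 2-4(w=2)}
step 4: add edge 1-3 (w=7); MST = {0-4(w=4) 1-3(w=7) 1-4(w=3) 2-4(w=2)}
step 5: add edge 4-5 (w=18); MST = {0-4(w=4) 1-3(w=7) 1-4(w=3) 2-4(w=2) 4-5(w=18)}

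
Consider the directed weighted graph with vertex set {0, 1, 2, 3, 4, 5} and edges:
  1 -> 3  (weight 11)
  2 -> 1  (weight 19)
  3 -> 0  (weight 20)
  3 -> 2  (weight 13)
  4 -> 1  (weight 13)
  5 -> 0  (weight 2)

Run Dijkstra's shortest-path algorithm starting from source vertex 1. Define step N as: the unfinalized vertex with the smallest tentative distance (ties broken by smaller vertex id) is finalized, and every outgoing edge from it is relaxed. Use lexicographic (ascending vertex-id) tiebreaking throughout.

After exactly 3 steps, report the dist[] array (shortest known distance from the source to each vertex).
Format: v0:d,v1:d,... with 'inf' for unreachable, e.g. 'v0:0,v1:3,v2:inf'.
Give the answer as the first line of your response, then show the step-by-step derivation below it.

v0:31,v1:0,v2:24,v3:11,v4:inf,v5:inf

step 1: dist = v0:inf,v1:0,v2:inf,v3:11,v4:inf,v5:inf
step 2: dist = v0:31,v1:0,v2:24,v3:11,v4:inf,v5:inf
step 3: dist = v0:31,v1:0,v2:24,v3:11,v4:inf,v5:inf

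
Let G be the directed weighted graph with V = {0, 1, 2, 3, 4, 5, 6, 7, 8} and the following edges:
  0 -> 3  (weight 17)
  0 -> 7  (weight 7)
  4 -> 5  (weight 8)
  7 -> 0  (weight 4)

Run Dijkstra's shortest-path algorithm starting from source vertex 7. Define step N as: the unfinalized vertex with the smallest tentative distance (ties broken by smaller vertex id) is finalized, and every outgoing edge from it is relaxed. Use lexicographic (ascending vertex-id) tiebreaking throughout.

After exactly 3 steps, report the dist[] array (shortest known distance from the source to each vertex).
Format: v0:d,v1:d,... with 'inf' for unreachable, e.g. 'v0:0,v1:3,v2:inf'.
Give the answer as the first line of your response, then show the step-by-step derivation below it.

v0:4,v1:inf,v2:inf,v3:21,v4:inf,v5:inf,v6:inf,v7:0,v8:inf

step 1: dist = v0:4,v1:inf,v2:inf,v3:inf,v4:inf,v5:inf,v6:inf,v7:0,v8:inf
step 2: dist = v0:4,v1:inf,v2:inf,v3:21,v4:inf,v5:inf,v6:inf,v7:0,v8:inf
step 3: dist = v0:4,v1:inf,v2:inf,v3:21,v4:inf,v5:inf,v6:inf,v7:0,v8:inf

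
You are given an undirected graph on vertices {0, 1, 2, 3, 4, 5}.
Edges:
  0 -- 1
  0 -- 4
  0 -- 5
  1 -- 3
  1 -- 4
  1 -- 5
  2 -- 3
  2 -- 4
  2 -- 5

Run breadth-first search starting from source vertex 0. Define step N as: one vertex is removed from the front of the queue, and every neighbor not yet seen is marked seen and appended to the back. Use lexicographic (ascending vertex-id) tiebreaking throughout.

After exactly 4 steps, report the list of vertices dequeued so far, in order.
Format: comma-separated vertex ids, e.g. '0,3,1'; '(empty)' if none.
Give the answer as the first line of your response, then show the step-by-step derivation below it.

0,1,4,5

step 1: dequeue 0; queue=[1,4,5]; order=0
step 2: dequeue 1; queue=[4,5,3]; order=0,1
step 3: dequeue 4; queue=[5,3,2]; order=0,1,4
step 4: dequeue 5; queue=[3,2]; order=0,1,4,5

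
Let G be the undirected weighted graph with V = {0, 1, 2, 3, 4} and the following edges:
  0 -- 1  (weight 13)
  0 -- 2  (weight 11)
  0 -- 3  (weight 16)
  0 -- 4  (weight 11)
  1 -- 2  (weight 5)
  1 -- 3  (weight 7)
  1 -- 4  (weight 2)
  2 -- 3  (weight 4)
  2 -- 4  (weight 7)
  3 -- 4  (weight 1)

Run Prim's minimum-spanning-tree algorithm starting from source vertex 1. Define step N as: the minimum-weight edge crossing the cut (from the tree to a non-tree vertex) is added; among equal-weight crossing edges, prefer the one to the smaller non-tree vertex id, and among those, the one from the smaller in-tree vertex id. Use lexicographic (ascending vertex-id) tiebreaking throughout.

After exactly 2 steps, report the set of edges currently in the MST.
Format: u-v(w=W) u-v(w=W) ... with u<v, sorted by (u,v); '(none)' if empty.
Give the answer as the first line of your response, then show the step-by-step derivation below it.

1-4(w=2) 3-4(w=1)

step 1: add edge 1-4 (w=2); MST = {1-4(w=2)}
step 2: add edge 3-4 (w=1); MST = {1-4(w=2) 3-4(w=1)}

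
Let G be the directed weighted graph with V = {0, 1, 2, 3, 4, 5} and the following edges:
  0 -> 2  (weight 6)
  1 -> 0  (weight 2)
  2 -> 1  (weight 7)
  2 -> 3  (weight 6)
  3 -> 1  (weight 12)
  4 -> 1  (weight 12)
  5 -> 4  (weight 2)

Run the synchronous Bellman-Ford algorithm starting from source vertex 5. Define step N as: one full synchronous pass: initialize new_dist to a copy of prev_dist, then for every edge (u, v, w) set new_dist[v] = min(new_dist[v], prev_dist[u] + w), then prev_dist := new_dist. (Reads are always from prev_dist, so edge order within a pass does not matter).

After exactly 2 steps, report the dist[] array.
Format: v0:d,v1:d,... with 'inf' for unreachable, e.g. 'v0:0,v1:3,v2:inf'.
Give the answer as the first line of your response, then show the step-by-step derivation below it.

v0:inf,v1:14,v2:inf,v3:inf,v4:2,v5:0

step 1: dist = v0:inf,v1:inf,v2:inf,v3:inf,v4:2,v5:0
step 2: dist = v0:inf,v1:14,v2:inf,v3:inf,v4:2,v5:0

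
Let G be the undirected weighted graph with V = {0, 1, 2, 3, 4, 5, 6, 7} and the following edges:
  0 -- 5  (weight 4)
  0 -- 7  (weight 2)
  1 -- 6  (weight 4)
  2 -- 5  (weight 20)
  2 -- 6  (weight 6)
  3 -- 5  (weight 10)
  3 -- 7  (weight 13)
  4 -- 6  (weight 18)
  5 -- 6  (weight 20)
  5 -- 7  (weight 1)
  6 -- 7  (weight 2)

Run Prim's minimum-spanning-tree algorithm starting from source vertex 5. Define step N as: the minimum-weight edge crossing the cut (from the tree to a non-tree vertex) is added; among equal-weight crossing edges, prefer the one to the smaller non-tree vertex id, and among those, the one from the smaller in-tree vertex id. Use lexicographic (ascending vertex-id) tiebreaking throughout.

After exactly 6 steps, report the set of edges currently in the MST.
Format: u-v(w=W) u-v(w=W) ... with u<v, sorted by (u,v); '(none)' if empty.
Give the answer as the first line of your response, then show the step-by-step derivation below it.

0-7(w=2) 1-6(w=4) 2-6(w=6) 3-5(w=10) 5-7(w=1) 6-7(w=2)

step 1: add edge 5-7 (w=1); MST = {5-7(w=1)}
step 2: add edge 0-7 (w=2); MST = {0-7(w=2) 5-7(w=1)}
step 3: add edge 6-7 (w=2); MST = {0-7(w=2) 5-7(w=1) 6-7(w=2)}
step 4: add edge 1-6 (w=4); MST = {0-7(w=2) 1-6(w=4) 5-7(w=1) 6-7(w=2)}
step 5: add edge 2-6 (w=6); MST = {0-7(w=2) 1-6(w=4) 2-6(w=6) 5-7(w=1) 6-7(w=2)}
step 6: add edge 3-5 (w=10); MST = {0-7(w=2) 1-6(w=4) 2-6(w=6) 3-5(w=10) 5-7(w=1) 6-7(w=2)}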